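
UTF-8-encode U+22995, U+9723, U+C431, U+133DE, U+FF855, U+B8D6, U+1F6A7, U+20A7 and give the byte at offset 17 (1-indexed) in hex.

0xA1

1-indexed offset 17 is 0-indexed offset 16.
U+22995 → 4-byte form F0 A2 A6 95 at offsets 0–3.
U+9723 → 3-byte form E9 9C A3 at offsets 4–6.
U+C431 → 3-byte form EC 90 B1 at offsets 7–9.
U+133DE → 4-byte form F0 93 8F 9E at offsets 10–13.
U+FF855 → 4-byte form F3 BF A1 95 at offsets 14–17.
Offset 16 falls in char 5's range; it's byte 3 of F3 BF A1 95 = 0xA1.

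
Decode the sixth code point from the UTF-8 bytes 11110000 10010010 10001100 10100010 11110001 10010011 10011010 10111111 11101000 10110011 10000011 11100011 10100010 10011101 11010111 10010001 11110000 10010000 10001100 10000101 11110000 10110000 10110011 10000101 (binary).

U+10305

Offset 0: leading byte 0xF0 = 11110000 → 4-byte char #1 = F0 92 8C A2.
Offset 4: leading byte 0xF1 = 11110001 → 4-byte char #2 = F1 93 9A BF.
Offset 8: leading byte 0xE8 = 11101000 → 3-byte char #3 = E8 B3 83.
Offset 11: leading byte 0xE3 = 11100011 → 3-byte char #4 = E3 A2 9D.
Offset 14: leading byte 0xD7 = 11010111 → 2-byte char #5 = D7 91.
Offset 16: leading byte 0xF0 = 11110000 → 4-byte char #6 = F0 90 8C 85.
Leading byte 0xF0 = 11110000 matches 11110xxx → 4-byte sequence.
Byte 1: 0xF0 = 11110000, payload 000 (3 bits).
Byte 2: 0x90 = 10010000 (10xxxxxx ✓), payload 010000.
Byte 3: 0x8C = 10001100 (10xxxxxx ✓), payload 001100.
Byte 4: 0x85 = 10000101 (10xxxxxx ✓), payload 000101.
Concatenate: 000010000001100000101 = 0x10305 (21 bits → U+10305).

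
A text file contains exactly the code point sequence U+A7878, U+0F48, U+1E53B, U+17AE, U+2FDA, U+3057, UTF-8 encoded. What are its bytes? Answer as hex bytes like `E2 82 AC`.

U+A7878: 4-byte form → F2 A7 A1 B8.
U+0F48: 3-byte form → E0 BD 88.
U+1E53B: 4-byte form → F0 9E 94 BB.
U+17AE: 3-byte form → E1 9E AE.
U+2FDA: 3-byte form → E2 BF 9A.
U+3057: 3-byte form → E3 81 97.
Concatenated (20 bytes): F2 A7 A1 B8 E0 BD 88 F0 9E 94 BB E1 9E AE E2 BF 9A E3 81 97.

F2 A7 A1 B8 E0 BD 88 F0 9E 94 BB E1 9E AE E2 BF 9A E3 81 97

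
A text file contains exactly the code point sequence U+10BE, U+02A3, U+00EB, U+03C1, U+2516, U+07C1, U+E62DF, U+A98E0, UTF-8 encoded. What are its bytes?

E1 82 BE CA A3 C3 AB CF 81 E2 94 96 DF 81 F3 A6 8B 9F F2 A9 A3 A0

U+10BE: 3-byte form → E1 82 BE.
U+02A3: 2-byte form → CA A3.
U+00EB: 2-byte form → C3 AB.
U+03C1: 2-byte form → CF 81.
U+2516: 3-byte form → E2 94 96.
U+07C1: 2-byte form → DF 81.
U+E62DF: 4-byte form → F3 A6 8B 9F.
U+A98E0: 4-byte form → F2 A9 A3 A0.
Concatenated (22 bytes): E1 82 BE CA A3 C3 AB CF 81 E2 94 96 DF 81 F3 A6 8B 9F F2 A9 A3 A0.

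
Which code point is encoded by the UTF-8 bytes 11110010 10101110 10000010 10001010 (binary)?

U+AE08A

Leading byte 0xF2 = 11110010 matches 11110xxx → 4-byte sequence.
Byte 1: 0xF2 = 11110010, payload 010 (3 bits).
Byte 2: 0xAE = 10101110 (10xxxxxx ✓), payload 101110.
Byte 3: 0x82 = 10000010 (10xxxxxx ✓), payload 000010.
Byte 4: 0x8A = 10001010 (10xxxxxx ✓), payload 001010.
Concatenate: 010101110000010001010 = 0xAE08A (21 bits → U+AE08A).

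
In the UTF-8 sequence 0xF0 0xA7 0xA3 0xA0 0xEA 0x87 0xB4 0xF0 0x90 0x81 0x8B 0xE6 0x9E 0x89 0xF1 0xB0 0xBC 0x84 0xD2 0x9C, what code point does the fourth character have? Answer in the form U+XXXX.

U+6789

Offset 0: leading byte 0xF0 = 11110000 → 4-byte char #1 = F0 A7 A3 A0.
Offset 4: leading byte 0xEA = 11101010 → 3-byte char #2 = EA 87 B4.
Offset 7: leading byte 0xF0 = 11110000 → 4-byte char #3 = F0 90 81 8B.
Offset 11: leading byte 0xE6 = 11100110 → 3-byte char #4 = E6 9E 89.
Leading byte 0xE6 = 11100110 matches 1110xxxx → 3-byte sequence.
Byte 1: 0xE6 = 11100110, payload 0110 (4 bits).
Byte 2: 0x9E = 10011110 (10xxxxxx ✓), payload 011110.
Byte 3: 0x89 = 10001001 (10xxxxxx ✓), payload 001001.
Concatenate: 0110011110001001 = 0x6789 (16 bits → U+6789).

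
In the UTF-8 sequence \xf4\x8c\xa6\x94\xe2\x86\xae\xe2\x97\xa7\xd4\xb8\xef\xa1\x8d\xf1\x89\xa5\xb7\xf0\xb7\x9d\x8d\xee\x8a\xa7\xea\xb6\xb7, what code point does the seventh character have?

U+3774D

Offset 0: leading byte 0xF4 = 11110100 → 4-byte char #1 = F4 8C A6 94.
Offset 4: leading byte 0xE2 = 11100010 → 3-byte char #2 = E2 86 AE.
Offset 7: leading byte 0xE2 = 11100010 → 3-byte char #3 = E2 97 A7.
Offset 10: leading byte 0xD4 = 11010100 → 2-byte char #4 = D4 B8.
Offset 12: leading byte 0xEF = 11101111 → 3-byte char #5 = EF A1 8D.
Offset 15: leading byte 0xF1 = 11110001 → 4-byte char #6 = F1 89 A5 B7.
Offset 19: leading byte 0xF0 = 11110000 → 4-byte char #7 = F0 B7 9D 8D.
Leading byte 0xF0 = 11110000 matches 11110xxx → 4-byte sequence.
Byte 1: 0xF0 = 11110000, payload 000 (3 bits).
Byte 2: 0xB7 = 10110111 (10xxxxxx ✓), payload 110111.
Byte 3: 0x9D = 10011101 (10xxxxxx ✓), payload 011101.
Byte 4: 0x8D = 10001101 (10xxxxxx ✓), payload 001101.
Concatenate: 000110111011101001101 = 0x3774D (21 bits → U+3774D).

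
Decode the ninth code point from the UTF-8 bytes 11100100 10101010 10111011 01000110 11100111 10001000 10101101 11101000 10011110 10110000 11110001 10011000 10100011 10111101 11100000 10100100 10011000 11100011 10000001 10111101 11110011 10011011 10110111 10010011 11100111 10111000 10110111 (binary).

U+7E37

Offset 0: leading byte 0xE4 = 11100100 → 3-byte char #1 = E4 AA BB.
Offset 3: leading byte 0x46 = 01000110 → 1-byte char #2 = 46.
Offset 4: leading byte 0xE7 = 11100111 → 3-byte char #3 = E7 88 AD.
Offset 7: leading byte 0xE8 = 11101000 → 3-byte char #4 = E8 9E B0.
Offset 10: leading byte 0xF1 = 11110001 → 4-byte char #5 = F1 98 A3 BD.
Offset 14: leading byte 0xE0 = 11100000 → 3-byte char #6 = E0 A4 98.
Offset 17: leading byte 0xE3 = 11100011 → 3-byte char #7 = E3 81 BD.
Offset 20: leading byte 0xF3 = 11110011 → 4-byte char #8 = F3 9B B7 93.
Offset 24: leading byte 0xE7 = 11100111 → 3-byte char #9 = E7 B8 B7.
Leading byte 0xE7 = 11100111 matches 1110xxxx → 3-byte sequence.
Byte 1: 0xE7 = 11100111, payload 0111 (4 bits).
Byte 2: 0xB8 = 10111000 (10xxxxxx ✓), payload 111000.
Byte 3: 0xB7 = 10110111 (10xxxxxx ✓), payload 110111.
Concatenate: 0111111000110111 = 0x7E37 (16 bits → U+7E37).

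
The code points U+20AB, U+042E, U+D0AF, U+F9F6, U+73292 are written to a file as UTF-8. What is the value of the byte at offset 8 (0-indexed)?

U+20AB → 3-byte form E2 82 AB at offsets 0–2.
U+042E → 2-byte form D0 AE at offsets 3–4.
U+D0AF → 3-byte form ED 82 AF at offsets 5–7.
U+F9F6 → 3-byte form EF A7 B6 at offsets 8–10.
Offset 8 falls in char 4's range; it's byte 1 of EF A7 B6 = 0xEF.

0xEF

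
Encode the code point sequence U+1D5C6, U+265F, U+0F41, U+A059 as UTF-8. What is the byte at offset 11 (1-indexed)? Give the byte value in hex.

0xEA

1-indexed offset 11 is 0-indexed offset 10.
U+1D5C6 → 4-byte form F0 9D 97 86 at offsets 0–3.
U+265F → 3-byte form E2 99 9F at offsets 4–6.
U+0F41 → 3-byte form E0 BD 81 at offsets 7–9.
U+A059 → 3-byte form EA 81 99 at offsets 10–12.
Offset 10 falls in char 4's range; it's byte 1 of EA 81 99 = 0xEA.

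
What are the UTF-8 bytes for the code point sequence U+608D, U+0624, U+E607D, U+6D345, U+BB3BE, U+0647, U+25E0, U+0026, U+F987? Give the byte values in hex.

U+608D: 3-byte form → E6 82 8D.
U+0624: 2-byte form → D8 A4.
U+E607D: 4-byte form → F3 A6 81 BD.
U+6D345: 4-byte form → F1 AD 8D 85.
U+BB3BE: 4-byte form → F2 BB 8E BE.
U+0647: 2-byte form → D9 87.
U+25E0: 3-byte form → E2 97 A0.
U+0026: 1-byte form → 26.
U+F987: 3-byte form → EF A6 87.
Concatenated (26 bytes): E6 82 8D D8 A4 F3 A6 81 BD F1 AD 8D 85 F2 BB 8E BE D9 87 E2 97 A0 26 EF A6 87.

E6 82 8D D8 A4 F3 A6 81 BD F1 AD 8D 85 F2 BB 8E BE D9 87 E2 97 A0 26 EF A6 87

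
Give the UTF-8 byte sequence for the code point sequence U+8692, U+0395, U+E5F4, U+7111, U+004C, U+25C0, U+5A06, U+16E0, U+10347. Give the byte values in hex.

E8 9A 92 CE 95 EE 97 B4 E7 84 91 4C E2 97 80 E5 A8 86 E1 9B A0 F0 90 8D 87

U+8692: 3-byte form → E8 9A 92.
U+0395: 2-byte form → CE 95.
U+E5F4: 3-byte form → EE 97 B4.
U+7111: 3-byte form → E7 84 91.
U+004C: 1-byte form → 4C.
U+25C0: 3-byte form → E2 97 80.
U+5A06: 3-byte form → E5 A8 86.
U+16E0: 3-byte form → E1 9B A0.
U+10347: 4-byte form → F0 90 8D 87.
Concatenated (25 bytes): E8 9A 92 CE 95 EE 97 B4 E7 84 91 4C E2 97 80 E5 A8 86 E1 9B A0 F0 90 8D 87.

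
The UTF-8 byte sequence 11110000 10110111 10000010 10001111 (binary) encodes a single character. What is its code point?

U+3708F

Leading byte 0xF0 = 11110000 matches 11110xxx → 4-byte sequence.
Byte 1: 0xF0 = 11110000, payload 000 (3 bits).
Byte 2: 0xB7 = 10110111 (10xxxxxx ✓), payload 110111.
Byte 3: 0x82 = 10000010 (10xxxxxx ✓), payload 000010.
Byte 4: 0x8F = 10001111 (10xxxxxx ✓), payload 001111.
Concatenate: 000110111000010001111 = 0x3708F (21 bits → U+3708F).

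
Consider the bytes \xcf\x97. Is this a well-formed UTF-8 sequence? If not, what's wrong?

valid

Leading byte 0xCF = 11001111 → 2-byte form.
Continuation bytes 0x97=10010111 all match 10xxxxxx.
Decoded value 0x3D7 is ≥ 0x80 (shortest form) and not a surrogate.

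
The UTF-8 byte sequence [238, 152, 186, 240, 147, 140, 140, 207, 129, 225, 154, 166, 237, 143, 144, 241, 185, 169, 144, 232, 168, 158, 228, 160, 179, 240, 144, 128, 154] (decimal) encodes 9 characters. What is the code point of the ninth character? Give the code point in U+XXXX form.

U+1001A

Offset 0: leading byte 0xEE = 11101110 → 3-byte char #1 = EE 98 BA.
Offset 3: leading byte 0xF0 = 11110000 → 4-byte char #2 = F0 93 8C 8C.
Offset 7: leading byte 0xCF = 11001111 → 2-byte char #3 = CF 81.
Offset 9: leading byte 0xE1 = 11100001 → 3-byte char #4 = E1 9A A6.
Offset 12: leading byte 0xED = 11101101 → 3-byte char #5 = ED 8F 90.
Offset 15: leading byte 0xF1 = 11110001 → 4-byte char #6 = F1 B9 A9 90.
Offset 19: leading byte 0xE8 = 11101000 → 3-byte char #7 = E8 A8 9E.
Offset 22: leading byte 0xE4 = 11100100 → 3-byte char #8 = E4 A0 B3.
Offset 25: leading byte 0xF0 = 11110000 → 4-byte char #9 = F0 90 80 9A.
Leading byte 0xF0 = 11110000 matches 11110xxx → 4-byte sequence.
Byte 1: 0xF0 = 11110000, payload 000 (3 bits).
Byte 2: 0x90 = 10010000 (10xxxxxx ✓), payload 010000.
Byte 3: 0x80 = 10000000 (10xxxxxx ✓), payload 000000.
Byte 4: 0x9A = 10011010 (10xxxxxx ✓), payload 011010.
Concatenate: 000010000000000011010 = 0x1001A (21 bits → U+1001A).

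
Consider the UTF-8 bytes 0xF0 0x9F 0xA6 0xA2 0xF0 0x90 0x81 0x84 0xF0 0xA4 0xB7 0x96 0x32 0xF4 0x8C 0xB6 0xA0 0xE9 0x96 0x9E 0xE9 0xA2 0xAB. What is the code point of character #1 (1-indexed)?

Offset 0: leading byte 0xF0 = 11110000 → 4-byte char #1 = F0 9F A6 A2.
Leading byte 0xF0 = 11110000 matches 11110xxx → 4-byte sequence.
Byte 1: 0xF0 = 11110000, payload 000 (3 bits).
Byte 2: 0x9F = 10011111 (10xxxxxx ✓), payload 011111.
Byte 3: 0xA6 = 10100110 (10xxxxxx ✓), payload 100110.
Byte 4: 0xA2 = 10100010 (10xxxxxx ✓), payload 100010.
Concatenate: 000011111100110100010 = 0x1F9A2 (21 bits → U+1F9A2).

U+1F9A2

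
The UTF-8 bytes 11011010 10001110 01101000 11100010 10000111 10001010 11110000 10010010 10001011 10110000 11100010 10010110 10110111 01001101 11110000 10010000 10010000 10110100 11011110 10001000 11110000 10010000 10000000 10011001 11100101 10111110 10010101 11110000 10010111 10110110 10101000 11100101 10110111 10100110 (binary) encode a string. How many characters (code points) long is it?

Byte at offset 0: 0xDA = 11011010 → 2-byte char (#1). Advance 2.
Byte at offset 2: 0x68 = 01101000 → 1-byte char (#2). Advance 1.
Byte at offset 3: 0xE2 = 11100010 → 3-byte char (#3). Advance 3.
Byte at offset 6: 0xF0 = 11110000 → 4-byte char (#4). Advance 4.
Byte at offset 10: 0xE2 = 11100010 → 3-byte char (#5). Advance 3.
Byte at offset 13: 0x4D = 01001101 → 1-byte char (#6). Advance 1.
Byte at offset 14: 0xF0 = 11110000 → 4-byte char (#7). Advance 4.
Byte at offset 18: 0xDE = 11011110 → 2-byte char (#8). Advance 2.
Byte at offset 20: 0xF0 = 11110000 → 4-byte char (#9). Advance 4.
Byte at offset 24: 0xE5 = 11100101 → 3-byte char (#10). Advance 3.
Byte at offset 27: 0xF0 = 11110000 → 4-byte char (#11). Advance 4.
Byte at offset 31: 0xE5 = 11100101 → 3-byte char (#12). Advance 3.
Reached end at offset 34 after 12 code points.

12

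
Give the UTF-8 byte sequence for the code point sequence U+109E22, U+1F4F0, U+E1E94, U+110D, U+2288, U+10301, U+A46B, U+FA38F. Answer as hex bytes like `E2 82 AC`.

U+109E22: 4-byte form → F4 89 B8 A2.
U+1F4F0: 4-byte form → F0 9F 93 B0.
U+E1E94: 4-byte form → F3 A1 BA 94.
U+110D: 3-byte form → E1 84 8D.
U+2288: 3-byte form → E2 8A 88.
U+10301: 4-byte form → F0 90 8C 81.
U+A46B: 3-byte form → EA 91 AB.
U+FA38F: 4-byte form → F3 BA 8E 8F.
Concatenated (29 bytes): F4 89 B8 A2 F0 9F 93 B0 F3 A1 BA 94 E1 84 8D E2 8A 88 F0 90 8C 81 EA 91 AB F3 BA 8E 8F.

F4 89 B8 A2 F0 9F 93 B0 F3 A1 BA 94 E1 84 8D E2 8A 88 F0 90 8C 81 EA 91 AB F3 BA 8E 8F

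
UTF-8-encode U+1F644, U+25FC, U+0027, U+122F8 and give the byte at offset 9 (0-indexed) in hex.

U+1F644 → 4-byte form F0 9F 99 84 at offsets 0–3.
U+25FC → 3-byte form E2 97 BC at offsets 4–6.
U+0027 → 1-byte form 27 at offsets 7–7.
U+122F8 → 4-byte form F0 92 8B B8 at offsets 8–11.
Offset 9 falls in char 4's range; it's byte 2 of F0 92 8B B8 = 0x92.

0x92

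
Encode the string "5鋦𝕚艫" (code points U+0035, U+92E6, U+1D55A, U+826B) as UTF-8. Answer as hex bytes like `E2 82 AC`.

35 E9 8B A6 F0 9D 95 9A E8 89 AB

U+0035: 1-byte form → 35.
U+92E6: 3-byte form → E9 8B A6.
U+1D55A: 4-byte form → F0 9D 95 9A.
U+826B: 3-byte form → E8 89 AB.
Concatenated (11 bytes): 35 E9 8B A6 F0 9D 95 9A E8 89 AB.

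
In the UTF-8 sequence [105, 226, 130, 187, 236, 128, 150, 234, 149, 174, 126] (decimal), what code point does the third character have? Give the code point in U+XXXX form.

U+C016

Offset 0: leading byte 0x69 = 01101001 → 1-byte char #1 = 69.
Offset 1: leading byte 0xE2 = 11100010 → 3-byte char #2 = E2 82 BB.
Offset 4: leading byte 0xEC = 11101100 → 3-byte char #3 = EC 80 96.
Leading byte 0xEC = 11101100 matches 1110xxxx → 3-byte sequence.
Byte 1: 0xEC = 11101100, payload 1100 (4 bits).
Byte 2: 0x80 = 10000000 (10xxxxxx ✓), payload 000000.
Byte 3: 0x96 = 10010110 (10xxxxxx ✓), payload 010110.
Concatenate: 1100000000010110 = 0xC016 (16 bits → U+C016).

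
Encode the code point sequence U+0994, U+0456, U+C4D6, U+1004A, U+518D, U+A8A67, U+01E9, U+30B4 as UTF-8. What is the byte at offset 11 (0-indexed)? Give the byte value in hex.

U+0994 → 3-byte form E0 A6 94 at offsets 0–2.
U+0456 → 2-byte form D1 96 at offsets 3–4.
U+C4D6 → 3-byte form EC 93 96 at offsets 5–7.
U+1004A → 4-byte form F0 90 81 8A at offsets 8–11.
Offset 11 falls in char 4's range; it's byte 4 of F0 90 81 8A = 0x8A.

0x8A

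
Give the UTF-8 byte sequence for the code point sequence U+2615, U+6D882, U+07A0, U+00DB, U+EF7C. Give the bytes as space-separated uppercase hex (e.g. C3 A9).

E2 98 95 F1 AD A2 82 DE A0 C3 9B EE BD BC

U+2615: 3-byte form → E2 98 95.
U+6D882: 4-byte form → F1 AD A2 82.
U+07A0: 2-byte form → DE A0.
U+00DB: 2-byte form → C3 9B.
U+EF7C: 3-byte form → EE BD BC.
Concatenated (14 bytes): E2 98 95 F1 AD A2 82 DE A0 C3 9B EE BD BC.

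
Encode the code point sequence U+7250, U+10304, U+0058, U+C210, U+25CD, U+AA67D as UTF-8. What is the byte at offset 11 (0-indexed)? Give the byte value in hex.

0xE2

U+7250 → 3-byte form E7 89 90 at offsets 0–2.
U+10304 → 4-byte form F0 90 8C 84 at offsets 3–6.
U+0058 → 1-byte form 58 at offsets 7–7.
U+C210 → 3-byte form EC 88 90 at offsets 8–10.
U+25CD → 3-byte form E2 97 8D at offsets 11–13.
Offset 11 falls in char 5's range; it's byte 1 of E2 97 8D = 0xE2.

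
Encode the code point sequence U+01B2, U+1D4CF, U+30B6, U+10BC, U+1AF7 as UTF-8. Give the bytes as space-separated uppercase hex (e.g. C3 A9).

C6 B2 F0 9D 93 8F E3 82 B6 E1 82 BC E1 AB B7

U+01B2: 2-byte form → C6 B2.
U+1D4CF: 4-byte form → F0 9D 93 8F.
U+30B6: 3-byte form → E3 82 B6.
U+10BC: 3-byte form → E1 82 BC.
U+1AF7: 3-byte form → E1 AB B7.
Concatenated (15 bytes): C6 B2 F0 9D 93 8F E3 82 B6 E1 82 BC E1 AB B7.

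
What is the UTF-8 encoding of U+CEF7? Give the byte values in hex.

U+CEF7 = 0xCEF7 = 52983 decimal. In range U+0800–U+FFFF → 3-byte form: 1110xxxx 10xxxxxx 10xxxxxx.
Binary (16 bits): 1100111011110111.
Split 4+6+6: 1100 | 111011 | 110111.
Byte 1: 11101100 = 0xEC.
Byte 2: 10111011 = 0xBB.
Byte 3: 10110111 = 0xB7.

EC BB B7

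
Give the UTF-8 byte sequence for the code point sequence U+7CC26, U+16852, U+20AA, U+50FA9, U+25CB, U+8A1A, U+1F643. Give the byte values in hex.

F1 BC B0 A6 F0 96 A1 92 E2 82 AA F1 90 BE A9 E2 97 8B E8 A8 9A F0 9F 99 83

U+7CC26: 4-byte form → F1 BC B0 A6.
U+16852: 4-byte form → F0 96 A1 92.
U+20AA: 3-byte form → E2 82 AA.
U+50FA9: 4-byte form → F1 90 BE A9.
U+25CB: 3-byte form → E2 97 8B.
U+8A1A: 3-byte form → E8 A8 9A.
U+1F643: 4-byte form → F0 9F 99 83.
Concatenated (25 bytes): F1 BC B0 A6 F0 96 A1 92 E2 82 AA F1 90 BE A9 E2 97 8B E8 A8 9A F0 9F 99 83.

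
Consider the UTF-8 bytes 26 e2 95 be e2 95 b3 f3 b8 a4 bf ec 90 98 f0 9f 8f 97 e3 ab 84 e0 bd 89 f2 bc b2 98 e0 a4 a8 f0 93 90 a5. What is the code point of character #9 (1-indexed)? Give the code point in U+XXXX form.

Offset 0: leading byte 0x26 = 00100110 → 1-byte char #1 = 26.
Offset 1: leading byte 0xE2 = 11100010 → 3-byte char #2 = E2 95 BE.
Offset 4: leading byte 0xE2 = 11100010 → 3-byte char #3 = E2 95 B3.
Offset 7: leading byte 0xF3 = 11110011 → 4-byte char #4 = F3 B8 A4 BF.
Offset 11: leading byte 0xEC = 11101100 → 3-byte char #5 = EC 90 98.
Offset 14: leading byte 0xF0 = 11110000 → 4-byte char #6 = F0 9F 8F 97.
Offset 18: leading byte 0xE3 = 11100011 → 3-byte char #7 = E3 AB 84.
Offset 21: leading byte 0xE0 = 11100000 → 3-byte char #8 = E0 BD 89.
Offset 24: leading byte 0xF2 = 11110010 → 4-byte char #9 = F2 BC B2 98.
Leading byte 0xF2 = 11110010 matches 11110xxx → 4-byte sequence.
Byte 1: 0xF2 = 11110010, payload 010 (3 bits).
Byte 2: 0xBC = 10111100 (10xxxxxx ✓), payload 111100.
Byte 3: 0xB2 = 10110010 (10xxxxxx ✓), payload 110010.
Byte 4: 0x98 = 10011000 (10xxxxxx ✓), payload 011000.
Concatenate: 010111100110010011000 = 0xBCC98 (21 bits → U+BCC98).

U+BCC98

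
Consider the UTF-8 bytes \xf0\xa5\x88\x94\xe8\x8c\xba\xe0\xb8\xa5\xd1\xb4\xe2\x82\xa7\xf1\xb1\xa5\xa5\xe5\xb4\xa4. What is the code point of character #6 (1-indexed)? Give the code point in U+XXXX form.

U+71965

Offset 0: leading byte 0xF0 = 11110000 → 4-byte char #1 = F0 A5 88 94.
Offset 4: leading byte 0xE8 = 11101000 → 3-byte char #2 = E8 8C BA.
Offset 7: leading byte 0xE0 = 11100000 → 3-byte char #3 = E0 B8 A5.
Offset 10: leading byte 0xD1 = 11010001 → 2-byte char #4 = D1 B4.
Offset 12: leading byte 0xE2 = 11100010 → 3-byte char #5 = E2 82 A7.
Offset 15: leading byte 0xF1 = 11110001 → 4-byte char #6 = F1 B1 A5 A5.
Leading byte 0xF1 = 11110001 matches 11110xxx → 4-byte sequence.
Byte 1: 0xF1 = 11110001, payload 001 (3 bits).
Byte 2: 0xB1 = 10110001 (10xxxxxx ✓), payload 110001.
Byte 3: 0xA5 = 10100101 (10xxxxxx ✓), payload 100101.
Byte 4: 0xA5 = 10100101 (10xxxxxx ✓), payload 100101.
Concatenate: 001110001100101100101 = 0x71965 (21 bits → U+71965).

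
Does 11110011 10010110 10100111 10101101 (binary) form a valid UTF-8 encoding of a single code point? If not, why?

valid

Leading byte 0xF3 = 11110011 → 4-byte form.
Continuation bytes 0x96=10010110, 0xA7=10100111, 0xAD=10101101 all match 10xxxxxx.
Decoded value 0xD69ED is ≥ 0x10000 (shortest form) and not a surrogate.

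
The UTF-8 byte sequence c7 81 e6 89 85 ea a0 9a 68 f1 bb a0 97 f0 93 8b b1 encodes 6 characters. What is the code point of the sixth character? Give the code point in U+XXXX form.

U+132F1

Offset 0: leading byte 0xC7 = 11000111 → 2-byte char #1 = C7 81.
Offset 2: leading byte 0xE6 = 11100110 → 3-byte char #2 = E6 89 85.
Offset 5: leading byte 0xEA = 11101010 → 3-byte char #3 = EA A0 9A.
Offset 8: leading byte 0x68 = 01101000 → 1-byte char #4 = 68.
Offset 9: leading byte 0xF1 = 11110001 → 4-byte char #5 = F1 BB A0 97.
Offset 13: leading byte 0xF0 = 11110000 → 4-byte char #6 = F0 93 8B B1.
Leading byte 0xF0 = 11110000 matches 11110xxx → 4-byte sequence.
Byte 1: 0xF0 = 11110000, payload 000 (3 bits).
Byte 2: 0x93 = 10010011 (10xxxxxx ✓), payload 010011.
Byte 3: 0x8B = 10001011 (10xxxxxx ✓), payload 001011.
Byte 4: 0xB1 = 10110001 (10xxxxxx ✓), payload 110001.
Concatenate: 000010011001011110001 = 0x132F1 (21 bits → U+132F1).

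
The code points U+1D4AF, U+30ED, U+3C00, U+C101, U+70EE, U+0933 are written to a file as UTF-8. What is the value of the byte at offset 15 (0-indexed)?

0xAE

U+1D4AF → 4-byte form F0 9D 92 AF at offsets 0–3.
U+30ED → 3-byte form E3 83 AD at offsets 4–6.
U+3C00 → 3-byte form E3 B0 80 at offsets 7–9.
U+C101 → 3-byte form EC 84 81 at offsets 10–12.
U+70EE → 3-byte form E7 83 AE at offsets 13–15.
Offset 15 falls in char 5's range; it's byte 3 of E7 83 AE = 0xAE.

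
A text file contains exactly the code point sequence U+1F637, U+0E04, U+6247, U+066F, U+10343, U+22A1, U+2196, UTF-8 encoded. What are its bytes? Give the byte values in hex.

U+1F637: 4-byte form → F0 9F 98 B7.
U+0E04: 3-byte form → E0 B8 84.
U+6247: 3-byte form → E6 89 87.
U+066F: 2-byte form → D9 AF.
U+10343: 4-byte form → F0 90 8D 83.
U+22A1: 3-byte form → E2 8A A1.
U+2196: 3-byte form → E2 86 96.
Concatenated (22 bytes): F0 9F 98 B7 E0 B8 84 E6 89 87 D9 AF F0 90 8D 83 E2 8A A1 E2 86 96.

F0 9F 98 B7 E0 B8 84 E6 89 87 D9 AF F0 90 8D 83 E2 8A A1 E2 86 96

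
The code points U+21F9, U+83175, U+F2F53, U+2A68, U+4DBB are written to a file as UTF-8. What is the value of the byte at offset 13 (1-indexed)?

0xA9

1-indexed offset 13 is 0-indexed offset 12.
U+21F9 → 3-byte form E2 87 B9 at offsets 0–2.
U+83175 → 4-byte form F2 83 85 B5 at offsets 3–6.
U+F2F53 → 4-byte form F3 B2 BD 93 at offsets 7–10.
U+2A68 → 3-byte form E2 A9 A8 at offsets 11–13.
Offset 12 falls in char 4's range; it's byte 2 of E2 A9 A8 = 0xA9.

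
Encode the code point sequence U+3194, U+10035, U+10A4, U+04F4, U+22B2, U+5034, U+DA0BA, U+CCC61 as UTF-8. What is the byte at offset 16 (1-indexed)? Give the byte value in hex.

1-indexed offset 16 is 0-indexed offset 15.
U+3194 → 3-byte form E3 86 94 at offsets 0–2.
U+10035 → 4-byte form F0 90 80 B5 at offsets 3–6.
U+10A4 → 3-byte form E1 82 A4 at offsets 7–9.
U+04F4 → 2-byte form D3 B4 at offsets 10–11.
U+22B2 → 3-byte form E2 8A B2 at offsets 12–14.
U+5034 → 3-byte form E5 80 B4 at offsets 15–17.
Offset 15 falls in char 6's range; it's byte 1 of E5 80 B4 = 0xE5.

0xE5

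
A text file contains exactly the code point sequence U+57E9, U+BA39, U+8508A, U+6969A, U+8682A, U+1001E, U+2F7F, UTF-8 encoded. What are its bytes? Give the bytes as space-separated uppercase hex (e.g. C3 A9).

U+57E9: 3-byte form → E5 9F A9.
U+BA39: 3-byte form → EB A8 B9.
U+8508A: 4-byte form → F2 85 82 8A.
U+6969A: 4-byte form → F1 A9 9A 9A.
U+8682A: 4-byte form → F2 86 A0 AA.
U+1001E: 4-byte form → F0 90 80 9E.
U+2F7F: 3-byte form → E2 BD BF.
Concatenated (25 bytes): E5 9F A9 EB A8 B9 F2 85 82 8A F1 A9 9A 9A F2 86 A0 AA F0 90 80 9E E2 BD BF.

E5 9F A9 EB A8 B9 F2 85 82 8A F1 A9 9A 9A F2 86 A0 AA F0 90 80 9E E2 BD BF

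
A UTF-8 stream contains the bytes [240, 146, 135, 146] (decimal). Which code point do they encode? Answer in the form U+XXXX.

U+121D2

Leading byte 0xF0 = 11110000 matches 11110xxx → 4-byte sequence.
Byte 1: 0xF0 = 11110000, payload 000 (3 bits).
Byte 2: 0x92 = 10010010 (10xxxxxx ✓), payload 010010.
Byte 3: 0x87 = 10000111 (10xxxxxx ✓), payload 000111.
Byte 4: 0x92 = 10010010 (10xxxxxx ✓), payload 010010.
Concatenate: 000010010000111010010 = 0x121D2 (21 bits → U+121D2).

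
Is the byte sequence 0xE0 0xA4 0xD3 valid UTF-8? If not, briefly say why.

Leading byte 0xE0 = 11100000 → 3-byte form.
Byte 3 is 0xD3 = 11010011, which is not 10xxxxxx — expected a continuation byte.

invalid (non-continuation byte where continuation expected)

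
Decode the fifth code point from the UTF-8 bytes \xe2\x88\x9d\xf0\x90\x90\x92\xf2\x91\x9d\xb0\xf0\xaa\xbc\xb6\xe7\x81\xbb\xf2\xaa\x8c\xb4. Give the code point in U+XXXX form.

Offset 0: leading byte 0xE2 = 11100010 → 3-byte char #1 = E2 88 9D.
Offset 3: leading byte 0xF0 = 11110000 → 4-byte char #2 = F0 90 90 92.
Offset 7: leading byte 0xF2 = 11110010 → 4-byte char #3 = F2 91 9D B0.
Offset 11: leading byte 0xF0 = 11110000 → 4-byte char #4 = F0 AA BC B6.
Offset 15: leading byte 0xE7 = 11100111 → 3-byte char #5 = E7 81 BB.
Leading byte 0xE7 = 11100111 matches 1110xxxx → 3-byte sequence.
Byte 1: 0xE7 = 11100111, payload 0111 (4 bits).
Byte 2: 0x81 = 10000001 (10xxxxxx ✓), payload 000001.
Byte 3: 0xBB = 10111011 (10xxxxxx ✓), payload 111011.
Concatenate: 0111000001111011 = 0x707B (16 bits → U+707B).

U+707B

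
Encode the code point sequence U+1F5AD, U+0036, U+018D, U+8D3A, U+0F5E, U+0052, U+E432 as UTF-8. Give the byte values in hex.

F0 9F 96 AD 36 C6 8D E8 B4 BA E0 BD 9E 52 EE 90 B2

U+1F5AD: 4-byte form → F0 9F 96 AD.
U+0036: 1-byte form → 36.
U+018D: 2-byte form → C6 8D.
U+8D3A: 3-byte form → E8 B4 BA.
U+0F5E: 3-byte form → E0 BD 9E.
U+0052: 1-byte form → 52.
U+E432: 3-byte form → EE 90 B2.
Concatenated (17 bytes): F0 9F 96 AD 36 C6 8D E8 B4 BA E0 BD 9E 52 EE 90 B2.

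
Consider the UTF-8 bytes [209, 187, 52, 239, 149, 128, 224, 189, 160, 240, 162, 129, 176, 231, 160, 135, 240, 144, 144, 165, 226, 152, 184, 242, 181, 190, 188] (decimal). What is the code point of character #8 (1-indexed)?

U+2638

Offset 0: leading byte 0xD1 = 11010001 → 2-byte char #1 = D1 BB.
Offset 2: leading byte 0x34 = 00110100 → 1-byte char #2 = 34.
Offset 3: leading byte 0xEF = 11101111 → 3-byte char #3 = EF 95 80.
Offset 6: leading byte 0xE0 = 11100000 → 3-byte char #4 = E0 BD A0.
Offset 9: leading byte 0xF0 = 11110000 → 4-byte char #5 = F0 A2 81 B0.
Offset 13: leading byte 0xE7 = 11100111 → 3-byte char #6 = E7 A0 87.
Offset 16: leading byte 0xF0 = 11110000 → 4-byte char #7 = F0 90 90 A5.
Offset 20: leading byte 0xE2 = 11100010 → 3-byte char #8 = E2 98 B8.
Leading byte 0xE2 = 11100010 matches 1110xxxx → 3-byte sequence.
Byte 1: 0xE2 = 11100010, payload 0010 (4 bits).
Byte 2: 0x98 = 10011000 (10xxxxxx ✓), payload 011000.
Byte 3: 0xB8 = 10111000 (10xxxxxx ✓), payload 111000.
Concatenate: 0010011000111000 = 0x2638 (16 bits → U+2638).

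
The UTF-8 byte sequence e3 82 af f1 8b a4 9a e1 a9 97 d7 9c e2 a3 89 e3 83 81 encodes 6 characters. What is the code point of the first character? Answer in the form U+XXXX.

U+30AF

Offset 0: leading byte 0xE3 = 11100011 → 3-byte char #1 = E3 82 AF.
Leading byte 0xE3 = 11100011 matches 1110xxxx → 3-byte sequence.
Byte 1: 0xE3 = 11100011, payload 0011 (4 bits).
Byte 2: 0x82 = 10000010 (10xxxxxx ✓), payload 000010.
Byte 3: 0xAF = 10101111 (10xxxxxx ✓), payload 101111.
Concatenate: 0011000010101111 = 0x30AF (16 bits → U+30AF).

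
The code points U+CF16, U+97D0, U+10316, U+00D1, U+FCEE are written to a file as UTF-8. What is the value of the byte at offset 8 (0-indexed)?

0x8C

U+CF16 → 3-byte form EC BC 96 at offsets 0–2.
U+97D0 → 3-byte form E9 9F 90 at offsets 3–5.
U+10316 → 4-byte form F0 90 8C 96 at offsets 6–9.
Offset 8 falls in char 3's range; it's byte 3 of F0 90 8C 96 = 0x8C.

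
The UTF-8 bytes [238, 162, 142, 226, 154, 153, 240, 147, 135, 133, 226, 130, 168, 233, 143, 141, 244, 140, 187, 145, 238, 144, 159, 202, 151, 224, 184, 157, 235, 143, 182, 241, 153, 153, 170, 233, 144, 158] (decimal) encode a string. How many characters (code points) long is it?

12

Byte at offset 0: 0xEE = 11101110 → 3-byte char (#1). Advance 3.
Byte at offset 3: 0xE2 = 11100010 → 3-byte char (#2). Advance 3.
Byte at offset 6: 0xF0 = 11110000 → 4-byte char (#3). Advance 4.
Byte at offset 10: 0xE2 = 11100010 → 3-byte char (#4). Advance 3.
Byte at offset 13: 0xE9 = 11101001 → 3-byte char (#5). Advance 3.
Byte at offset 16: 0xF4 = 11110100 → 4-byte char (#6). Advance 4.
Byte at offset 20: 0xEE = 11101110 → 3-byte char (#7). Advance 3.
Byte at offset 23: 0xCA = 11001010 → 2-byte char (#8). Advance 2.
Byte at offset 25: 0xE0 = 11100000 → 3-byte char (#9). Advance 3.
Byte at offset 28: 0xEB = 11101011 → 3-byte char (#10). Advance 3.
Byte at offset 31: 0xF1 = 11110001 → 4-byte char (#11). Advance 4.
Byte at offset 35: 0xE9 = 11101001 → 3-byte char (#12). Advance 3.
Reached end at offset 38 after 12 code points.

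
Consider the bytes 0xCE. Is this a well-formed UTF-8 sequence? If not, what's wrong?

invalid (sequence truncated)

Leading byte 0xCE = 11001110 → 2-byte form, but only 1 byte is present.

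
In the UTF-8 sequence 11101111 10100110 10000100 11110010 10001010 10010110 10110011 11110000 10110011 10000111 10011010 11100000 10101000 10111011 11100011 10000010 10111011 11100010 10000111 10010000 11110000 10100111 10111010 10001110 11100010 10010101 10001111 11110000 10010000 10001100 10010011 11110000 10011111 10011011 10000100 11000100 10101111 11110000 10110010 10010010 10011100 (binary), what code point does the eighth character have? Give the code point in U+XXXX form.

Offset 0: leading byte 0xEF = 11101111 → 3-byte char #1 = EF A6 84.
Offset 3: leading byte 0xF2 = 11110010 → 4-byte char #2 = F2 8A 96 B3.
Offset 7: leading byte 0xF0 = 11110000 → 4-byte char #3 = F0 B3 87 9A.
Offset 11: leading byte 0xE0 = 11100000 → 3-byte char #4 = E0 A8 BB.
Offset 14: leading byte 0xE3 = 11100011 → 3-byte char #5 = E3 82 BB.
Offset 17: leading byte 0xE2 = 11100010 → 3-byte char #6 = E2 87 90.
Offset 20: leading byte 0xF0 = 11110000 → 4-byte char #7 = F0 A7 BA 8E.
Offset 24: leading byte 0xE2 = 11100010 → 3-byte char #8 = E2 95 8F.
Leading byte 0xE2 = 11100010 matches 1110xxxx → 3-byte sequence.
Byte 1: 0xE2 = 11100010, payload 0010 (4 bits).
Byte 2: 0x95 = 10010101 (10xxxxxx ✓), payload 010101.
Byte 3: 0x8F = 10001111 (10xxxxxx ✓), payload 001111.
Concatenate: 0010010101001111 = 0x254F (16 bits → U+254F).

U+254F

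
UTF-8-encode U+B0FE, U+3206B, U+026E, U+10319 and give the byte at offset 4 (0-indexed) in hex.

0xB2

U+B0FE → 3-byte form EB 83 BE at offsets 0–2.
U+3206B → 4-byte form F0 B2 81 AB at offsets 3–6.
Offset 4 falls in char 2's range; it's byte 2 of F0 B2 81 AB = 0xB2.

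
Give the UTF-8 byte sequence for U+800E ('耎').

E8 80 8E

U+800E = 0x800E = 32782 decimal. In range U+0800–U+FFFF → 3-byte form: 1110xxxx 10xxxxxx 10xxxxxx.
Binary (16 bits): 1000000000001110.
Split 4+6+6: 1000 | 000000 | 001110.
Byte 1: 11101000 = 0xE8.
Byte 2: 10000000 = 0x80.
Byte 3: 10001110 = 0x8E.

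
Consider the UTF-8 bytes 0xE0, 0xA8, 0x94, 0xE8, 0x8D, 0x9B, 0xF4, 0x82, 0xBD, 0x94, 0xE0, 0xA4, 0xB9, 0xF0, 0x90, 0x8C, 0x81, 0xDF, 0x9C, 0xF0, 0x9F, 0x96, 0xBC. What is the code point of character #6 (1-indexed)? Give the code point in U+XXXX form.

U+07DC

Offset 0: leading byte 0xE0 = 11100000 → 3-byte char #1 = E0 A8 94.
Offset 3: leading byte 0xE8 = 11101000 → 3-byte char #2 = E8 8D 9B.
Offset 6: leading byte 0xF4 = 11110100 → 4-byte char #3 = F4 82 BD 94.
Offset 10: leading byte 0xE0 = 11100000 → 3-byte char #4 = E0 A4 B9.
Offset 13: leading byte 0xF0 = 11110000 → 4-byte char #5 = F0 90 8C 81.
Offset 17: leading byte 0xDF = 11011111 → 2-byte char #6 = DF 9C.
Leading byte 0xDF = 11011111 matches 110xxxxx → 2-byte sequence.
Byte 1: 0xDF = 11011111, payload 11111 (5 bits).
Byte 2: 0x9C = 10011100 (10xxxxxx ✓), payload 011100.
Concatenate: 11111011100 = 0x7DC (11 bits → U+07DC).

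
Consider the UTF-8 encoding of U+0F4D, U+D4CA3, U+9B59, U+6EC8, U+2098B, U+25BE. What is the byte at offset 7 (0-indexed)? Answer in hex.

U+0F4D → 3-byte form E0 BD 8D at offsets 0–2.
U+D4CA3 → 4-byte form F3 94 B2 A3 at offsets 3–6.
U+9B59 → 3-byte form E9 AD 99 at offsets 7–9.
Offset 7 falls in char 3's range; it's byte 1 of E9 AD 99 = 0xE9.

0xE9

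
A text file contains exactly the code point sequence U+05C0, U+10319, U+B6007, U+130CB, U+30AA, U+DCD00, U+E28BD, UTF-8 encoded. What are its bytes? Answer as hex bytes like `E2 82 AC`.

D7 80 F0 90 8C 99 F2 B6 80 87 F0 93 83 8B E3 82 AA F3 9C B4 80 F3 A2 A2 BD

U+05C0: 2-byte form → D7 80.
U+10319: 4-byte form → F0 90 8C 99.
U+B6007: 4-byte form → F2 B6 80 87.
U+130CB: 4-byte form → F0 93 83 8B.
U+30AA: 3-byte form → E3 82 AA.
U+DCD00: 4-byte form → F3 9C B4 80.
U+E28BD: 4-byte form → F3 A2 A2 BD.
Concatenated (25 bytes): D7 80 F0 90 8C 99 F2 B6 80 87 F0 93 83 8B E3 82 AA F3 9C B4 80 F3 A2 A2 BD.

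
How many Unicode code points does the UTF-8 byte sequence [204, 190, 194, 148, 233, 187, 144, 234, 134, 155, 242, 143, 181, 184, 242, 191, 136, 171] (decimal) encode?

6

Byte at offset 0: 0xCC = 11001100 → 2-byte char (#1). Advance 2.
Byte at offset 2: 0xC2 = 11000010 → 2-byte char (#2). Advance 2.
Byte at offset 4: 0xE9 = 11101001 → 3-byte char (#3). Advance 3.
Byte at offset 7: 0xEA = 11101010 → 3-byte char (#4). Advance 3.
Byte at offset 10: 0xF2 = 11110010 → 4-byte char (#5). Advance 4.
Byte at offset 14: 0xF2 = 11110010 → 4-byte char (#6). Advance 4.
Reached end at offset 18 after 6 code points.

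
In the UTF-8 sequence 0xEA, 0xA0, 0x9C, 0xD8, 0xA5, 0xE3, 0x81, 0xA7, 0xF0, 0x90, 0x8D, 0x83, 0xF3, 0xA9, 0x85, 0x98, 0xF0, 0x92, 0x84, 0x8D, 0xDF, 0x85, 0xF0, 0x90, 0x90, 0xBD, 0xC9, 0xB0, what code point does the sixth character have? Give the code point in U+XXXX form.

U+1210D

Offset 0: leading byte 0xEA = 11101010 → 3-byte char #1 = EA A0 9C.
Offset 3: leading byte 0xD8 = 11011000 → 2-byte char #2 = D8 A5.
Offset 5: leading byte 0xE3 = 11100011 → 3-byte char #3 = E3 81 A7.
Offset 8: leading byte 0xF0 = 11110000 → 4-byte char #4 = F0 90 8D 83.
Offset 12: leading byte 0xF3 = 11110011 → 4-byte char #5 = F3 A9 85 98.
Offset 16: leading byte 0xF0 = 11110000 → 4-byte char #6 = F0 92 84 8D.
Leading byte 0xF0 = 11110000 matches 11110xxx → 4-byte sequence.
Byte 1: 0xF0 = 11110000, payload 000 (3 bits).
Byte 2: 0x92 = 10010010 (10xxxxxx ✓), payload 010010.
Byte 3: 0x84 = 10000100 (10xxxxxx ✓), payload 000100.
Byte 4: 0x8D = 10001101 (10xxxxxx ✓), payload 001101.
Concatenate: 000010010000100001101 = 0x1210D (21 bits → U+1210D).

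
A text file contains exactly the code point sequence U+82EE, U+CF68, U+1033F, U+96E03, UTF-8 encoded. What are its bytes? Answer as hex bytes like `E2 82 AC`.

U+82EE: 3-byte form → E8 8B AE.
U+CF68: 3-byte form → EC BD A8.
U+1033F: 4-byte form → F0 90 8C BF.
U+96E03: 4-byte form → F2 96 B8 83.
Concatenated (14 bytes): E8 8B AE EC BD A8 F0 90 8C BF F2 96 B8 83.

E8 8B AE EC BD A8 F0 90 8C BF F2 96 B8 83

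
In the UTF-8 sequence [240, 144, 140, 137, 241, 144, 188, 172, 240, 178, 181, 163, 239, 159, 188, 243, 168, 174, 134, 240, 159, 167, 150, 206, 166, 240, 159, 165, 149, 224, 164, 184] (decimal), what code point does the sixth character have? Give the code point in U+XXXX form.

Offset 0: leading byte 0xF0 = 11110000 → 4-byte char #1 = F0 90 8C 89.
Offset 4: leading byte 0xF1 = 11110001 → 4-byte char #2 = F1 90 BC AC.
Offset 8: leading byte 0xF0 = 11110000 → 4-byte char #3 = F0 B2 B5 A3.
Offset 12: leading byte 0xEF = 11101111 → 3-byte char #4 = EF 9F BC.
Offset 15: leading byte 0xF3 = 11110011 → 4-byte char #5 = F3 A8 AE 86.
Offset 19: leading byte 0xF0 = 11110000 → 4-byte char #6 = F0 9F A7 96.
Leading byte 0xF0 = 11110000 matches 11110xxx → 4-byte sequence.
Byte 1: 0xF0 = 11110000, payload 000 (3 bits).
Byte 2: 0x9F = 10011111 (10xxxxxx ✓), payload 011111.
Byte 3: 0xA7 = 10100111 (10xxxxxx ✓), payload 100111.
Byte 4: 0x96 = 10010110 (10xxxxxx ✓), payload 010110.
Concatenate: 000011111100111010110 = 0x1F9D6 (21 bits → U+1F9D6).

U+1F9D6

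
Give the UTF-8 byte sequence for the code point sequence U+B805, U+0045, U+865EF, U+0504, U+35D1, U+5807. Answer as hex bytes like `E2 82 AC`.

EB A0 85 45 F2 86 97 AF D4 84 E3 97 91 E5 A0 87

U+B805: 3-byte form → EB A0 85.
U+0045: 1-byte form → 45.
U+865EF: 4-byte form → F2 86 97 AF.
U+0504: 2-byte form → D4 84.
U+35D1: 3-byte form → E3 97 91.
U+5807: 3-byte form → E5 A0 87.
Concatenated (16 bytes): EB A0 85 45 F2 86 97 AF D4 84 E3 97 91 E5 A0 87.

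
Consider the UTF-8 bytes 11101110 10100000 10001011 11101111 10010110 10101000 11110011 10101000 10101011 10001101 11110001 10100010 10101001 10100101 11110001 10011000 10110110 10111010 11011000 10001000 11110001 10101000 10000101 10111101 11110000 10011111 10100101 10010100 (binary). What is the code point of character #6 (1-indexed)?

Offset 0: leading byte 0xEE = 11101110 → 3-byte char #1 = EE A0 8B.
Offset 3: leading byte 0xEF = 11101111 → 3-byte char #2 = EF 96 A8.
Offset 6: leading byte 0xF3 = 11110011 → 4-byte char #3 = F3 A8 AB 8D.
Offset 10: leading byte 0xF1 = 11110001 → 4-byte char #4 = F1 A2 A9 A5.
Offset 14: leading byte 0xF1 = 11110001 → 4-byte char #5 = F1 98 B6 BA.
Offset 18: leading byte 0xD8 = 11011000 → 2-byte char #6 = D8 88.
Leading byte 0xD8 = 11011000 matches 110xxxxx → 2-byte sequence.
Byte 1: 0xD8 = 11011000, payload 11000 (5 bits).
Byte 2: 0x88 = 10001000 (10xxxxxx ✓), payload 001000.
Concatenate: 11000001000 = 0x608 (11 bits → U+0608).

U+0608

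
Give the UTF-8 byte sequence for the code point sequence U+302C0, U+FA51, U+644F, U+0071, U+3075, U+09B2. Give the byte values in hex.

F0 B0 8B 80 EF A9 91 E6 91 8F 71 E3 81 B5 E0 A6 B2

U+302C0: 4-byte form → F0 B0 8B 80.
U+FA51: 3-byte form → EF A9 91.
U+644F: 3-byte form → E6 91 8F.
U+0071: 1-byte form → 71.
U+3075: 3-byte form → E3 81 B5.
U+09B2: 3-byte form → E0 A6 B2.
Concatenated (17 bytes): F0 B0 8B 80 EF A9 91 E6 91 8F 71 E3 81 B5 E0 A6 B2.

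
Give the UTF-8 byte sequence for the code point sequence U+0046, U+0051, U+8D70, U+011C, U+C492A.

46 51 E8 B5 B0 C4 9C F3 84 A4 AA

U+0046: 1-byte form → 46.
U+0051: 1-byte form → 51.
U+8D70: 3-byte form → E8 B5 B0.
U+011C: 2-byte form → C4 9C.
U+C492A: 4-byte form → F3 84 A4 AA.
Concatenated (11 bytes): 46 51 E8 B5 B0 C4 9C F3 84 A4 AA.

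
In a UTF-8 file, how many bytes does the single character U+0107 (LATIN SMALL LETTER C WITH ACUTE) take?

2

U+0107 = 0x107. UTF-8 uses 1 byte below 0x80, 2 below 0x800, 3 below 0x10000, 4 up to 0x10FFFF. 0x107 is in U+0080–U+07FF → 2 bytes.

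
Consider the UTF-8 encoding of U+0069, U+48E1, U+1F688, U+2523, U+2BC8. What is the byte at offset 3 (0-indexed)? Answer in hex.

U+0069 → 1-byte form 69 at offsets 0–0.
U+48E1 → 3-byte form E4 A3 A1 at offsets 1–3.
Offset 3 falls in char 2's range; it's byte 3 of E4 A3 A1 = 0xA1.

0xA1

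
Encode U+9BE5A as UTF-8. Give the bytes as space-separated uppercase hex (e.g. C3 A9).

F2 9B B9 9A

U+9BE5A = 0x9BE5A = 638554 decimal. In range U+10000–U+10FFFF → 4-byte form: 11110xxx 10xxxxxx 10xxxxxx 10xxxxxx.
Binary (21 bits): 010011011111001011010.
Split 3+6+6+6: 010 | 011011 | 111001 | 011010.
Byte 1: 11110010 = 0xF2.
Byte 2: 10011011 = 0x9B.
Byte 3: 10111001 = 0xB9.
Byte 4: 10011010 = 0x9A.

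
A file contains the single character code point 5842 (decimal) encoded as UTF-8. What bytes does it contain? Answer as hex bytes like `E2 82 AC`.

E1 9B 92

U+16D2 = 0x16D2 = 5842 decimal. In range U+0800–U+FFFF → 3-byte form: 1110xxxx 10xxxxxx 10xxxxxx.
Binary (16 bits): 0001011011010010.
Split 4+6+6: 0001 | 011011 | 010010.
Byte 1: 11100001 = 0xE1.
Byte 2: 10011011 = 0x9B.
Byte 3: 10010010 = 0x92.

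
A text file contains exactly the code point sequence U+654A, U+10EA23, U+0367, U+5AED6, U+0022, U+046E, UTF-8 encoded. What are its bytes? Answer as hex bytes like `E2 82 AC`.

E6 95 8A F4 8E A8 A3 CD A7 F1 9A BB 96 22 D1 AE

U+654A: 3-byte form → E6 95 8A.
U+10EA23: 4-byte form → F4 8E A8 A3.
U+0367: 2-byte form → CD A7.
U+5AED6: 4-byte form → F1 9A BB 96.
U+0022: 1-byte form → 22.
U+046E: 2-byte form → D1 AE.
Concatenated (16 bytes): E6 95 8A F4 8E A8 A3 CD A7 F1 9A BB 96 22 D1 AE.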